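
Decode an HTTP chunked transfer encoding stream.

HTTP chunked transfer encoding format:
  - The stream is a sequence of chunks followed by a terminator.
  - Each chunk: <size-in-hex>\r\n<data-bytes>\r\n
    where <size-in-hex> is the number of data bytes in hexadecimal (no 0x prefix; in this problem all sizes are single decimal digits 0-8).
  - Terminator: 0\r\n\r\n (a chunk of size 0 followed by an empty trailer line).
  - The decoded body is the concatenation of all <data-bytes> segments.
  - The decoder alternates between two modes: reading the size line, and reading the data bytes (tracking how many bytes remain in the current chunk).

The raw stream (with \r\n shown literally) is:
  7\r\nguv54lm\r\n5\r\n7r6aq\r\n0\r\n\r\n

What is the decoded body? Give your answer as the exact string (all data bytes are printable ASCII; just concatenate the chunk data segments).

Chunk 1: stream[0..1]='7' size=0x7=7, data at stream[3..10]='guv54lm' -> body[0..7], body so far='guv54lm'
Chunk 2: stream[12..13]='5' size=0x5=5, data at stream[15..20]='7r6aq' -> body[7..12], body so far='guv54lm7r6aq'
Chunk 3: stream[22..23]='0' size=0 (terminator). Final body='guv54lm7r6aq' (12 bytes)

Answer: guv54lm7r6aq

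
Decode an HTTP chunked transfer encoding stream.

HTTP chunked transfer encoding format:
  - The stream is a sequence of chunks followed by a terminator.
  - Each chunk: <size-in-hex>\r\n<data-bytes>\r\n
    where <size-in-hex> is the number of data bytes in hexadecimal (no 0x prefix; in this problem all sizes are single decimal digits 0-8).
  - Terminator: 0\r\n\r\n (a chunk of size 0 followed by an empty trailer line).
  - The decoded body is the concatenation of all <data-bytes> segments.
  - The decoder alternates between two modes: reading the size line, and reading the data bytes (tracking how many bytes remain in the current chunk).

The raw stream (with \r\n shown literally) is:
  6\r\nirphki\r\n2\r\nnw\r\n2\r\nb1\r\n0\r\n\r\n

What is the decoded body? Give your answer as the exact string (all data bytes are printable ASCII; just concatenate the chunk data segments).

Answer: irphkinwb1

Derivation:
Chunk 1: stream[0..1]='6' size=0x6=6, data at stream[3..9]='irphki' -> body[0..6], body so far='irphki'
Chunk 2: stream[11..12]='2' size=0x2=2, data at stream[14..16]='nw' -> body[6..8], body so far='irphkinw'
Chunk 3: stream[18..19]='2' size=0x2=2, data at stream[21..23]='b1' -> body[8..10], body so far='irphkinwb1'
Chunk 4: stream[25..26]='0' size=0 (terminator). Final body='irphkinwb1' (10 bytes)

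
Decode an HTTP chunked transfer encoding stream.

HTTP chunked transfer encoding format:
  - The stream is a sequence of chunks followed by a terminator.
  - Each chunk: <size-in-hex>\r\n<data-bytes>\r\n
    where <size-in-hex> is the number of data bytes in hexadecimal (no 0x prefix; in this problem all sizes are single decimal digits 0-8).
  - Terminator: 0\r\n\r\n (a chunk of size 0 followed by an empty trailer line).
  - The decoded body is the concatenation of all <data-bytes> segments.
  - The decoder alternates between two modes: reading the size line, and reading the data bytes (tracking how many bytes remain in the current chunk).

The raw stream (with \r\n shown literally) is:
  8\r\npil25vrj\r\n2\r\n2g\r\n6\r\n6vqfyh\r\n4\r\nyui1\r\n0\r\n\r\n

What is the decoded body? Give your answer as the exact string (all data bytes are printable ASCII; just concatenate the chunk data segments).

Answer: pil25vrj2g6vqfyhyui1

Derivation:
Chunk 1: stream[0..1]='8' size=0x8=8, data at stream[3..11]='pil25vrj' -> body[0..8], body so far='pil25vrj'
Chunk 2: stream[13..14]='2' size=0x2=2, data at stream[16..18]='2g' -> body[8..10], body so far='pil25vrj2g'
Chunk 3: stream[20..21]='6' size=0x6=6, data at stream[23..29]='6vqfyh' -> body[10..16], body so far='pil25vrj2g6vqfyh'
Chunk 4: stream[31..32]='4' size=0x4=4, data at stream[34..38]='yui1' -> body[16..20], body so far='pil25vrj2g6vqfyhyui1'
Chunk 5: stream[40..41]='0' size=0 (terminator). Final body='pil25vrj2g6vqfyhyui1' (20 bytes)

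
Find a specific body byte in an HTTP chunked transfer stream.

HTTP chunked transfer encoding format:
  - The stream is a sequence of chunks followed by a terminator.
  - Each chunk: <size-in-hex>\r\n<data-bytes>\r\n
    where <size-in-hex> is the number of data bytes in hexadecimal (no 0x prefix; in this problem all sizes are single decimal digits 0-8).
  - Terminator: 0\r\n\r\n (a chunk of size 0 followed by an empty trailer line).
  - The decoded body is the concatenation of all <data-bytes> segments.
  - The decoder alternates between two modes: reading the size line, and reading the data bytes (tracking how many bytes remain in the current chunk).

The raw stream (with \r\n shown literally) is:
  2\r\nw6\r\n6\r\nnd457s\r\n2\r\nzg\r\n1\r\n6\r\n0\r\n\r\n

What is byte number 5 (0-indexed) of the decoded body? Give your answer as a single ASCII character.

Chunk 1: stream[0..1]='2' size=0x2=2, data at stream[3..5]='w6' -> body[0..2], body so far='w6'
Chunk 2: stream[7..8]='6' size=0x6=6, data at stream[10..16]='nd457s' -> body[2..8], body so far='w6nd457s'
Chunk 3: stream[18..19]='2' size=0x2=2, data at stream[21..23]='zg' -> body[8..10], body so far='w6nd457szg'
Chunk 4: stream[25..26]='1' size=0x1=1, data at stream[28..29]='6' -> body[10..11], body so far='w6nd457szg6'
Chunk 5: stream[31..32]='0' size=0 (terminator). Final body='w6nd457szg6' (11 bytes)
Body byte 5 = '5'

Answer: 5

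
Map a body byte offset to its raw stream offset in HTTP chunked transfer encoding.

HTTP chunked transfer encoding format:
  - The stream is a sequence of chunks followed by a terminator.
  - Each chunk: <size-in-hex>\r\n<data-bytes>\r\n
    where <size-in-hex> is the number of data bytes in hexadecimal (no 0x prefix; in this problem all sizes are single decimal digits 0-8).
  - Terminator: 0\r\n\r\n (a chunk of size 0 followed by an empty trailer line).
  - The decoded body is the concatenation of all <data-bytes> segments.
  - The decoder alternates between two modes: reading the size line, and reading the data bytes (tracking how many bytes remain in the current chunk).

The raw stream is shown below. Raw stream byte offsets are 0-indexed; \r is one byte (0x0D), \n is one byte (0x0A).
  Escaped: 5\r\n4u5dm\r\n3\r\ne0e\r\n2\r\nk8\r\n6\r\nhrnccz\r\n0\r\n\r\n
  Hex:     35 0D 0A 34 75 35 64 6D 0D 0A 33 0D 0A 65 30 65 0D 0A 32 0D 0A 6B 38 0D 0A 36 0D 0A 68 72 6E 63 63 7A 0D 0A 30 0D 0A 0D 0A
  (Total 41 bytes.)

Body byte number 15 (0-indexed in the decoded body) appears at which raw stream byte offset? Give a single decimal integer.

Chunk 1: stream[0..1]='5' size=0x5=5, data at stream[3..8]='4u5dm' -> body[0..5], body so far='4u5dm'
Chunk 2: stream[10..11]='3' size=0x3=3, data at stream[13..16]='e0e' -> body[5..8], body so far='4u5dme0e'
Chunk 3: stream[18..19]='2' size=0x2=2, data at stream[21..23]='k8' -> body[8..10], body so far='4u5dme0ek8'
Chunk 4: stream[25..26]='6' size=0x6=6, data at stream[28..34]='hrnccz' -> body[10..16], body so far='4u5dme0ek8hrnccz'
Chunk 5: stream[36..37]='0' size=0 (terminator). Final body='4u5dme0ek8hrnccz' (16 bytes)
Body byte 15 at stream offset 33

Answer: 33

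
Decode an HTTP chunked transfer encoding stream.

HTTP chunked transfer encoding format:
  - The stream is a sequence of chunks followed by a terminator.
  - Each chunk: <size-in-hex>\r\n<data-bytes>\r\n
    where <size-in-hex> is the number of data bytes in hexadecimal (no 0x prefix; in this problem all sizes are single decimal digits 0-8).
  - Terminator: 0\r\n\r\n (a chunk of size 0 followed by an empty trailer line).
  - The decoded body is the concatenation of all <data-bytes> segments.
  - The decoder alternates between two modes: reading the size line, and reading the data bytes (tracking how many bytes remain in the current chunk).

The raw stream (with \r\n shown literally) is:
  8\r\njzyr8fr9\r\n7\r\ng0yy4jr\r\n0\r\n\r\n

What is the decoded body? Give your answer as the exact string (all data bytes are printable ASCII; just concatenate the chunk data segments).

Chunk 1: stream[0..1]='8' size=0x8=8, data at stream[3..11]='jzyr8fr9' -> body[0..8], body so far='jzyr8fr9'
Chunk 2: stream[13..14]='7' size=0x7=7, data at stream[16..23]='g0yy4jr' -> body[8..15], body so far='jzyr8fr9g0yy4jr'
Chunk 3: stream[25..26]='0' size=0 (terminator). Final body='jzyr8fr9g0yy4jr' (15 bytes)

Answer: jzyr8fr9g0yy4jr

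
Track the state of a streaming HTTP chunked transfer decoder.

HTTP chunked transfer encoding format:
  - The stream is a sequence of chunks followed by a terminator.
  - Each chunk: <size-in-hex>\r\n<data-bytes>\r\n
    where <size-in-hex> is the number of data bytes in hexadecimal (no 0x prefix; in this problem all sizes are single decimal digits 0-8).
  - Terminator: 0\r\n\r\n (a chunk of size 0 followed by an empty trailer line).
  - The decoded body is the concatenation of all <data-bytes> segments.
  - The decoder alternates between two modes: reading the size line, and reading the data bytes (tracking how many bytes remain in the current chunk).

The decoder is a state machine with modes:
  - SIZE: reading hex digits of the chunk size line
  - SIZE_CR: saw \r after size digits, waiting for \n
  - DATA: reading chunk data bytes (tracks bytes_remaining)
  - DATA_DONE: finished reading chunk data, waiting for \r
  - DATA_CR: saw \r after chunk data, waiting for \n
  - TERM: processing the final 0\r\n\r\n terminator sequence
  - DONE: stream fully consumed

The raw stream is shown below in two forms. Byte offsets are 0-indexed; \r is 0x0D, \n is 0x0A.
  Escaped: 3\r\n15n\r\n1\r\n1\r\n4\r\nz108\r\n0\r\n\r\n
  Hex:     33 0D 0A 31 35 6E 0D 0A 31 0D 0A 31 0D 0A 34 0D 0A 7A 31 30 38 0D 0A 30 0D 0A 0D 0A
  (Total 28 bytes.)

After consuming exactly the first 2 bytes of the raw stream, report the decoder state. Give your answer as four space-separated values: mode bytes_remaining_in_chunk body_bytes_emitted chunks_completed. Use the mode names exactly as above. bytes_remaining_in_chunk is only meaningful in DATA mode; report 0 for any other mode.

Answer: SIZE_CR 0 0 0

Derivation:
Byte 0 = '3': mode=SIZE remaining=0 emitted=0 chunks_done=0
Byte 1 = 0x0D: mode=SIZE_CR remaining=0 emitted=0 chunks_done=0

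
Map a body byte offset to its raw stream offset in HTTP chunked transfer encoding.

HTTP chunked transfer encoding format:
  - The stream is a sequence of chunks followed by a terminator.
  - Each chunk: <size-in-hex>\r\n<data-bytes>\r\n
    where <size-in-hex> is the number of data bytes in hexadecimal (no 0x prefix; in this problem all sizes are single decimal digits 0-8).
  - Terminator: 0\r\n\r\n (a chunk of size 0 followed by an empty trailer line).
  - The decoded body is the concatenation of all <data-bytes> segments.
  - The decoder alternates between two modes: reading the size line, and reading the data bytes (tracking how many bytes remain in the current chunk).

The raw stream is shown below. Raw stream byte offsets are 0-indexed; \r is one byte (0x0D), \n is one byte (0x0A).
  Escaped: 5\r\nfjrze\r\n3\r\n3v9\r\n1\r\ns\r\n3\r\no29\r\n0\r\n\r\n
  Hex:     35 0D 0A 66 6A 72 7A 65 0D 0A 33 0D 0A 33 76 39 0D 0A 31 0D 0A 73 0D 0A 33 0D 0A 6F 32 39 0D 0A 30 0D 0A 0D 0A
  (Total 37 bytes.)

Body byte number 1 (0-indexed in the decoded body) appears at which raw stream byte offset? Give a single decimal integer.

Answer: 4

Derivation:
Chunk 1: stream[0..1]='5' size=0x5=5, data at stream[3..8]='fjrze' -> body[0..5], body so far='fjrze'
Chunk 2: stream[10..11]='3' size=0x3=3, data at stream[13..16]='3v9' -> body[5..8], body so far='fjrze3v9'
Chunk 3: stream[18..19]='1' size=0x1=1, data at stream[21..22]='s' -> body[8..9], body so far='fjrze3v9s'
Chunk 4: stream[24..25]='3' size=0x3=3, data at stream[27..30]='o29' -> body[9..12], body so far='fjrze3v9so29'
Chunk 5: stream[32..33]='0' size=0 (terminator). Final body='fjrze3v9so29' (12 bytes)
Body byte 1 at stream offset 4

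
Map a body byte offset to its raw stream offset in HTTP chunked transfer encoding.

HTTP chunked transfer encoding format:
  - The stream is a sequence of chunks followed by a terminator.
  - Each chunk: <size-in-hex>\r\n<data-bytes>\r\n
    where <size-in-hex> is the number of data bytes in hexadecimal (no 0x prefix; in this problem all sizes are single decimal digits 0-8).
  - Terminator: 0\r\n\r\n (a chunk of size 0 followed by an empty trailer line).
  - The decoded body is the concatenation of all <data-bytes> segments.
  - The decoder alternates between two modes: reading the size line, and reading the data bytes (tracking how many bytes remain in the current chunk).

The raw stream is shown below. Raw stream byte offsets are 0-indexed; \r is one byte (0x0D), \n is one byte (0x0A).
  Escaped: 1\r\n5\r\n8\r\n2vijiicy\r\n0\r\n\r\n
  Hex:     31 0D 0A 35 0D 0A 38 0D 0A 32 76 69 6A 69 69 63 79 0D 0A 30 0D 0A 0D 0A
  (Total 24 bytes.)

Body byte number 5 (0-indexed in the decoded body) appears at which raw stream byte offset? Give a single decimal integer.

Chunk 1: stream[0..1]='1' size=0x1=1, data at stream[3..4]='5' -> body[0..1], body so far='5'
Chunk 2: stream[6..7]='8' size=0x8=8, data at stream[9..17]='2vijiicy' -> body[1..9], body so far='52vijiicy'
Chunk 3: stream[19..20]='0' size=0 (terminator). Final body='52vijiicy' (9 bytes)
Body byte 5 at stream offset 13

Answer: 13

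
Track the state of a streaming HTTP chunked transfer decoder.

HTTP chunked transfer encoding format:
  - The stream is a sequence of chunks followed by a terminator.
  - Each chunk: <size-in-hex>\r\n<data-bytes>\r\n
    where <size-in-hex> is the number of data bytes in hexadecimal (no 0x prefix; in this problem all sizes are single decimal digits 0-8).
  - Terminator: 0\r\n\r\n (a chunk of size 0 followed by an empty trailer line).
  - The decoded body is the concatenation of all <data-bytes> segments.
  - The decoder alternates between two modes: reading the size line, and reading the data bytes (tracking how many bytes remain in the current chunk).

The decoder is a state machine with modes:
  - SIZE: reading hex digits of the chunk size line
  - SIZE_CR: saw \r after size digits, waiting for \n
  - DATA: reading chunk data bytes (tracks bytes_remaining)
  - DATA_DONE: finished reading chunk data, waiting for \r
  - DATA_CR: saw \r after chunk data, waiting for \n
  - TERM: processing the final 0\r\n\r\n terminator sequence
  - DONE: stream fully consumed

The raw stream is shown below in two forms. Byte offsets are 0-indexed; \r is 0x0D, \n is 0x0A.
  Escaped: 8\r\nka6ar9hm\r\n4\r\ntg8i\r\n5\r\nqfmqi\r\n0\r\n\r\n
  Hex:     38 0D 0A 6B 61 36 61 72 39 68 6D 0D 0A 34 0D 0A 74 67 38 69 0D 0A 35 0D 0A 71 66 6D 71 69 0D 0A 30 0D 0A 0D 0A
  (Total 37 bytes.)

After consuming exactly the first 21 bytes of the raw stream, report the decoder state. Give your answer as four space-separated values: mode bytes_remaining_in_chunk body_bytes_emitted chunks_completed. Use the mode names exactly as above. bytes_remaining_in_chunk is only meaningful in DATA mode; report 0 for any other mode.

Answer: DATA_CR 0 12 1

Derivation:
Byte 0 = '8': mode=SIZE remaining=0 emitted=0 chunks_done=0
Byte 1 = 0x0D: mode=SIZE_CR remaining=0 emitted=0 chunks_done=0
Byte 2 = 0x0A: mode=DATA remaining=8 emitted=0 chunks_done=0
Byte 3 = 'k': mode=DATA remaining=7 emitted=1 chunks_done=0
Byte 4 = 'a': mode=DATA remaining=6 emitted=2 chunks_done=0
Byte 5 = '6': mode=DATA remaining=5 emitted=3 chunks_done=0
Byte 6 = 'a': mode=DATA remaining=4 emitted=4 chunks_done=0
Byte 7 = 'r': mode=DATA remaining=3 emitted=5 chunks_done=0
Byte 8 = '9': mode=DATA remaining=2 emitted=6 chunks_done=0
Byte 9 = 'h': mode=DATA remaining=1 emitted=7 chunks_done=0
Byte 10 = 'm': mode=DATA_DONE remaining=0 emitted=8 chunks_done=0
Byte 11 = 0x0D: mode=DATA_CR remaining=0 emitted=8 chunks_done=0
Byte 12 = 0x0A: mode=SIZE remaining=0 emitted=8 chunks_done=1
Byte 13 = '4': mode=SIZE remaining=0 emitted=8 chunks_done=1
Byte 14 = 0x0D: mode=SIZE_CR remaining=0 emitted=8 chunks_done=1
Byte 15 = 0x0A: mode=DATA remaining=4 emitted=8 chunks_done=1
Byte 16 = 't': mode=DATA remaining=3 emitted=9 chunks_done=1
Byte 17 = 'g': mode=DATA remaining=2 emitted=10 chunks_done=1
Byte 18 = '8': mode=DATA remaining=1 emitted=11 chunks_done=1
Byte 19 = 'i': mode=DATA_DONE remaining=0 emitted=12 chunks_done=1
Byte 20 = 0x0D: mode=DATA_CR remaining=0 emitted=12 chunks_done=1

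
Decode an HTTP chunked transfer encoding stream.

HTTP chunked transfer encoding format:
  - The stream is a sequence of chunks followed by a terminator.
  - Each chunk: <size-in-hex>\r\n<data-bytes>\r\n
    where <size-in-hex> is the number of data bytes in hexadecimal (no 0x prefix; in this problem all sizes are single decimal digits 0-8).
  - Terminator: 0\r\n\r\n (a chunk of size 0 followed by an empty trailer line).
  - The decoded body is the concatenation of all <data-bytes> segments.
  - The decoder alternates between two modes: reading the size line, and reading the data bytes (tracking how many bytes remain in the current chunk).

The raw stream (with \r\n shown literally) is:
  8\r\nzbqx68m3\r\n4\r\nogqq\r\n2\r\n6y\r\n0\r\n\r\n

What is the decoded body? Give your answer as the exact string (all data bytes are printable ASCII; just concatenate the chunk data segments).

Chunk 1: stream[0..1]='8' size=0x8=8, data at stream[3..11]='zbqx68m3' -> body[0..8], body so far='zbqx68m3'
Chunk 2: stream[13..14]='4' size=0x4=4, data at stream[16..20]='ogqq' -> body[8..12], body so far='zbqx68m3ogqq'
Chunk 3: stream[22..23]='2' size=0x2=2, data at stream[25..27]='6y' -> body[12..14], body so far='zbqx68m3ogqq6y'
Chunk 4: stream[29..30]='0' size=0 (terminator). Final body='zbqx68m3ogqq6y' (14 bytes)

Answer: zbqx68m3ogqq6y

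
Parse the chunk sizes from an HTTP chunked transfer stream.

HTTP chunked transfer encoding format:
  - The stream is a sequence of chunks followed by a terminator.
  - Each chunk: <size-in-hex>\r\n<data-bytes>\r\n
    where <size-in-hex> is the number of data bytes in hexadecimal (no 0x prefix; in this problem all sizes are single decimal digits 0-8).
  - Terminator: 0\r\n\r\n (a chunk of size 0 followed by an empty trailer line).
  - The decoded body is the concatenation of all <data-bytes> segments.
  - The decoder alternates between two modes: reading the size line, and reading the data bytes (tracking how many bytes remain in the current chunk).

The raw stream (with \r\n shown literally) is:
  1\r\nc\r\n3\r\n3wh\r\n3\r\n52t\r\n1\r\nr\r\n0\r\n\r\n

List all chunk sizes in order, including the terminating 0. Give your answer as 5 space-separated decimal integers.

Chunk 1: stream[0..1]='1' size=0x1=1, data at stream[3..4]='c' -> body[0..1], body so far='c'
Chunk 2: stream[6..7]='3' size=0x3=3, data at stream[9..12]='3wh' -> body[1..4], body so far='c3wh'
Chunk 3: stream[14..15]='3' size=0x3=3, data at stream[17..20]='52t' -> body[4..7], body so far='c3wh52t'
Chunk 4: stream[22..23]='1' size=0x1=1, data at stream[25..26]='r' -> body[7..8], body so far='c3wh52tr'
Chunk 5: stream[28..29]='0' size=0 (terminator). Final body='c3wh52tr' (8 bytes)

Answer: 1 3 3 1 0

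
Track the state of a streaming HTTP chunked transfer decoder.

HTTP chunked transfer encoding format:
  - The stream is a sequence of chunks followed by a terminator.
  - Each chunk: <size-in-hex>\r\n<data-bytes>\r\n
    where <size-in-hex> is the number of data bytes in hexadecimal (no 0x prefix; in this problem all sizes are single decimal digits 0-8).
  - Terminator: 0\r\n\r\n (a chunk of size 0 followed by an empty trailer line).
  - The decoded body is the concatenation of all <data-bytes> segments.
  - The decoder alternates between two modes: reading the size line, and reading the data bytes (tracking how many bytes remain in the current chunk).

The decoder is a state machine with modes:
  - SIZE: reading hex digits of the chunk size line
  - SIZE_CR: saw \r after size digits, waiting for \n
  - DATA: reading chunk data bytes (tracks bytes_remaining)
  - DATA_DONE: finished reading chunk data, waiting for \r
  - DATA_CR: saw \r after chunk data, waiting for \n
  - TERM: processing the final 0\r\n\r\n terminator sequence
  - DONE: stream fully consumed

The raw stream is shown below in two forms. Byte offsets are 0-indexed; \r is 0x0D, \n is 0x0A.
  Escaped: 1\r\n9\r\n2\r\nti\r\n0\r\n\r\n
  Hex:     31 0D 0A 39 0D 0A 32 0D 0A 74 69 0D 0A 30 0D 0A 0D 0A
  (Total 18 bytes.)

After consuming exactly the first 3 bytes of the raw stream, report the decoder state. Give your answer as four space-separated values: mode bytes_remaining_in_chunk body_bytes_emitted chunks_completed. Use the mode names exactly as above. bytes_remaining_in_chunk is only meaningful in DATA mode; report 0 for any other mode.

Answer: DATA 1 0 0

Derivation:
Byte 0 = '1': mode=SIZE remaining=0 emitted=0 chunks_done=0
Byte 1 = 0x0D: mode=SIZE_CR remaining=0 emitted=0 chunks_done=0
Byte 2 = 0x0A: mode=DATA remaining=1 emitted=0 chunks_done=0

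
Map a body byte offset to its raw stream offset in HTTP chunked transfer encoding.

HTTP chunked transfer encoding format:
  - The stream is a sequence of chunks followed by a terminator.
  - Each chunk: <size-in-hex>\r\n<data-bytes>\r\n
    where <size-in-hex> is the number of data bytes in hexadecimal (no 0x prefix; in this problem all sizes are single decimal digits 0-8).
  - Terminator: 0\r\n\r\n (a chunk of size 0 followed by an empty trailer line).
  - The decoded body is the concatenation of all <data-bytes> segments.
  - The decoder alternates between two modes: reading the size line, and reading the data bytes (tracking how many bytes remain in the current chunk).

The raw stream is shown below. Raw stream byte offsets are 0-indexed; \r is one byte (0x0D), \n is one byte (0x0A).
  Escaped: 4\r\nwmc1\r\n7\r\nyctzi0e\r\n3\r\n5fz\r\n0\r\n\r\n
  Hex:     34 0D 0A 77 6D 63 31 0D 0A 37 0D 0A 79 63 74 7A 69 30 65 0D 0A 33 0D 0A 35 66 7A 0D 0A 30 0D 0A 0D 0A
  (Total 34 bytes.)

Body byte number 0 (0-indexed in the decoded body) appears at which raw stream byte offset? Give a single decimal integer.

Answer: 3

Derivation:
Chunk 1: stream[0..1]='4' size=0x4=4, data at stream[3..7]='wmc1' -> body[0..4], body so far='wmc1'
Chunk 2: stream[9..10]='7' size=0x7=7, data at stream[12..19]='yctzi0e' -> body[4..11], body so far='wmc1yctzi0e'
Chunk 3: stream[21..22]='3' size=0x3=3, data at stream[24..27]='5fz' -> body[11..14], body so far='wmc1yctzi0e5fz'
Chunk 4: stream[29..30]='0' size=0 (terminator). Final body='wmc1yctzi0e5fz' (14 bytes)
Body byte 0 at stream offset 3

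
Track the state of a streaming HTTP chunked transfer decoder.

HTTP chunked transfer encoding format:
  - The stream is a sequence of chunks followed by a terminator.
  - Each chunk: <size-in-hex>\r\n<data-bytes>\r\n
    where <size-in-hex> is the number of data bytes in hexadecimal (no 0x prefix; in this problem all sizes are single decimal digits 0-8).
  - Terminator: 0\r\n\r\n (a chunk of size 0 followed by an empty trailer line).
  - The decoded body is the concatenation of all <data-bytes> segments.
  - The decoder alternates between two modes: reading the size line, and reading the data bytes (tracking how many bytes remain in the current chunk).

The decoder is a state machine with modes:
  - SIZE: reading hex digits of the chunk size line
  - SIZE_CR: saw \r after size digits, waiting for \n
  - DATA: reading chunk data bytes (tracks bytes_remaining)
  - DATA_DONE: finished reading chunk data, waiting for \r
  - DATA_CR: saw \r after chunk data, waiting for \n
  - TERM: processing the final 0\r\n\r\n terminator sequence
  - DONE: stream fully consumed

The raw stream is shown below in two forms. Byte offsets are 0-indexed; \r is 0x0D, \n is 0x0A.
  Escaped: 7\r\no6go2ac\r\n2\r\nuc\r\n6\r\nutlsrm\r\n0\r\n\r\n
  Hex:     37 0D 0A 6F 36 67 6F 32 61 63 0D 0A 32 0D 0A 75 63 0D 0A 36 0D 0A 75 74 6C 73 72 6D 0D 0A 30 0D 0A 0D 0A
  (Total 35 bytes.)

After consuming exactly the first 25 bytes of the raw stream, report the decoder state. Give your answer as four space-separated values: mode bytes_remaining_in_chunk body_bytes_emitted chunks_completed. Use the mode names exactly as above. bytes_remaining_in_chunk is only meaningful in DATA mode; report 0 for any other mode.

Byte 0 = '7': mode=SIZE remaining=0 emitted=0 chunks_done=0
Byte 1 = 0x0D: mode=SIZE_CR remaining=0 emitted=0 chunks_done=0
Byte 2 = 0x0A: mode=DATA remaining=7 emitted=0 chunks_done=0
Byte 3 = 'o': mode=DATA remaining=6 emitted=1 chunks_done=0
Byte 4 = '6': mode=DATA remaining=5 emitted=2 chunks_done=0
Byte 5 = 'g': mode=DATA remaining=4 emitted=3 chunks_done=0
Byte 6 = 'o': mode=DATA remaining=3 emitted=4 chunks_done=0
Byte 7 = '2': mode=DATA remaining=2 emitted=5 chunks_done=0
Byte 8 = 'a': mode=DATA remaining=1 emitted=6 chunks_done=0
Byte 9 = 'c': mode=DATA_DONE remaining=0 emitted=7 chunks_done=0
Byte 10 = 0x0D: mode=DATA_CR remaining=0 emitted=7 chunks_done=0
Byte 11 = 0x0A: mode=SIZE remaining=0 emitted=7 chunks_done=1
Byte 12 = '2': mode=SIZE remaining=0 emitted=7 chunks_done=1
Byte 13 = 0x0D: mode=SIZE_CR remaining=0 emitted=7 chunks_done=1
Byte 14 = 0x0A: mode=DATA remaining=2 emitted=7 chunks_done=1
Byte 15 = 'u': mode=DATA remaining=1 emitted=8 chunks_done=1
Byte 16 = 'c': mode=DATA_DONE remaining=0 emitted=9 chunks_done=1
Byte 17 = 0x0D: mode=DATA_CR remaining=0 emitted=9 chunks_done=1
Byte 18 = 0x0A: mode=SIZE remaining=0 emitted=9 chunks_done=2
Byte 19 = '6': mode=SIZE remaining=0 emitted=9 chunks_done=2
Byte 20 = 0x0D: mode=SIZE_CR remaining=0 emitted=9 chunks_done=2
Byte 21 = 0x0A: mode=DATA remaining=6 emitted=9 chunks_done=2
Byte 22 = 'u': mode=DATA remaining=5 emitted=10 chunks_done=2
Byte 23 = 't': mode=DATA remaining=4 emitted=11 chunks_done=2
Byte 24 = 'l': mode=DATA remaining=3 emitted=12 chunks_done=2

Answer: DATA 3 12 2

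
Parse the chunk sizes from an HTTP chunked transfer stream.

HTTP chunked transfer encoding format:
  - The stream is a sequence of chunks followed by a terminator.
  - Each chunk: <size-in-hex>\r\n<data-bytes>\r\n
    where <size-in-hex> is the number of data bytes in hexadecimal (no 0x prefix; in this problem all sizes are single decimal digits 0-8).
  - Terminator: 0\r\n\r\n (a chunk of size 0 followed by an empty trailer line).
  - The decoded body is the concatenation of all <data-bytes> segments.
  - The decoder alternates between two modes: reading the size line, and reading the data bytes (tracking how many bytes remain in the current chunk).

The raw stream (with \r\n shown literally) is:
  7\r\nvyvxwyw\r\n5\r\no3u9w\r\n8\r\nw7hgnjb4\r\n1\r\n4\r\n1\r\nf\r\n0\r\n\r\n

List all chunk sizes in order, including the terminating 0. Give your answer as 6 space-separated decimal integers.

Chunk 1: stream[0..1]='7' size=0x7=7, data at stream[3..10]='vyvxwyw' -> body[0..7], body so far='vyvxwyw'
Chunk 2: stream[12..13]='5' size=0x5=5, data at stream[15..20]='o3u9w' -> body[7..12], body so far='vyvxwywo3u9w'
Chunk 3: stream[22..23]='8' size=0x8=8, data at stream[25..33]='w7hgnjb4' -> body[12..20], body so far='vyvxwywo3u9ww7hgnjb4'
Chunk 4: stream[35..36]='1' size=0x1=1, data at stream[38..39]='4' -> body[20..21], body so far='vyvxwywo3u9ww7hgnjb44'
Chunk 5: stream[41..42]='1' size=0x1=1, data at stream[44..45]='f' -> body[21..22], body so far='vyvxwywo3u9ww7hgnjb44f'
Chunk 6: stream[47..48]='0' size=0 (terminator). Final body='vyvxwywo3u9ww7hgnjb44f' (22 bytes)

Answer: 7 5 8 1 1 0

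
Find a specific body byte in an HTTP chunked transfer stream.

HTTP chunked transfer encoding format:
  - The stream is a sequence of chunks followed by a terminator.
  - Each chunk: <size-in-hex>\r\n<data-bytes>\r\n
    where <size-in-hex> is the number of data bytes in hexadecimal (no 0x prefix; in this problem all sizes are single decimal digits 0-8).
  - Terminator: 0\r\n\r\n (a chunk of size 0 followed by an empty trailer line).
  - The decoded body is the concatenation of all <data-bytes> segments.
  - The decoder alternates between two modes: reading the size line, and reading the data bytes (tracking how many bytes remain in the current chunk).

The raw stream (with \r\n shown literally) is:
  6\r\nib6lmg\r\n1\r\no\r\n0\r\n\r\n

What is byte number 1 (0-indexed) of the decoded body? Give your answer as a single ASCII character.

Chunk 1: stream[0..1]='6' size=0x6=6, data at stream[3..9]='ib6lmg' -> body[0..6], body so far='ib6lmg'
Chunk 2: stream[11..12]='1' size=0x1=1, data at stream[14..15]='o' -> body[6..7], body so far='ib6lmgo'
Chunk 3: stream[17..18]='0' size=0 (terminator). Final body='ib6lmgo' (7 bytes)
Body byte 1 = 'b'

Answer: b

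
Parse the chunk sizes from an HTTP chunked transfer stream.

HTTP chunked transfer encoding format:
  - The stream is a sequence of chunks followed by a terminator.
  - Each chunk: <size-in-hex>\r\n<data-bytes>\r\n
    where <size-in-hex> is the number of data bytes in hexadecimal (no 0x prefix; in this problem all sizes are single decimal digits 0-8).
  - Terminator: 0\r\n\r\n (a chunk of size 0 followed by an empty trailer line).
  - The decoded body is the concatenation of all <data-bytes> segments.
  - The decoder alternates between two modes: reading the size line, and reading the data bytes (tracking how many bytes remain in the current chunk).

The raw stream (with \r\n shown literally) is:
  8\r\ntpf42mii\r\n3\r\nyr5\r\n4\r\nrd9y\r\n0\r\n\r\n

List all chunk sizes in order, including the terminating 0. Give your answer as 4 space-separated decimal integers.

Chunk 1: stream[0..1]='8' size=0x8=8, data at stream[3..11]='tpf42mii' -> body[0..8], body so far='tpf42mii'
Chunk 2: stream[13..14]='3' size=0x3=3, data at stream[16..19]='yr5' -> body[8..11], body so far='tpf42miiyr5'
Chunk 3: stream[21..22]='4' size=0x4=4, data at stream[24..28]='rd9y' -> body[11..15], body so far='tpf42miiyr5rd9y'
Chunk 4: stream[30..31]='0' size=0 (terminator). Final body='tpf42miiyr5rd9y' (15 bytes)

Answer: 8 3 4 0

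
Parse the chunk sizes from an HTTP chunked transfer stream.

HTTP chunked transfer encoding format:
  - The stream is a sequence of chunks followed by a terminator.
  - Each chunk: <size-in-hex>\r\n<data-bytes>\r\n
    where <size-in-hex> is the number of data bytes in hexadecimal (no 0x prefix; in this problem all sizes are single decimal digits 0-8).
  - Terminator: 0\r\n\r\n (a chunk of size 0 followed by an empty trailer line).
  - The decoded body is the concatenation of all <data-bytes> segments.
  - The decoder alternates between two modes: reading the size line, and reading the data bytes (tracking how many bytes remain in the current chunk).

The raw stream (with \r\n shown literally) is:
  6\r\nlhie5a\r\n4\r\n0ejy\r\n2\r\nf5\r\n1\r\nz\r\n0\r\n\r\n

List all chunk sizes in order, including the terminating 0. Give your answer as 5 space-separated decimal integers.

Chunk 1: stream[0..1]='6' size=0x6=6, data at stream[3..9]='lhie5a' -> body[0..6], body so far='lhie5a'
Chunk 2: stream[11..12]='4' size=0x4=4, data at stream[14..18]='0ejy' -> body[6..10], body so far='lhie5a0ejy'
Chunk 3: stream[20..21]='2' size=0x2=2, data at stream[23..25]='f5' -> body[10..12], body so far='lhie5a0ejyf5'
Chunk 4: stream[27..28]='1' size=0x1=1, data at stream[30..31]='z' -> body[12..13], body so far='lhie5a0ejyf5z'
Chunk 5: stream[33..34]='0' size=0 (terminator). Final body='lhie5a0ejyf5z' (13 bytes)

Answer: 6 4 2 1 0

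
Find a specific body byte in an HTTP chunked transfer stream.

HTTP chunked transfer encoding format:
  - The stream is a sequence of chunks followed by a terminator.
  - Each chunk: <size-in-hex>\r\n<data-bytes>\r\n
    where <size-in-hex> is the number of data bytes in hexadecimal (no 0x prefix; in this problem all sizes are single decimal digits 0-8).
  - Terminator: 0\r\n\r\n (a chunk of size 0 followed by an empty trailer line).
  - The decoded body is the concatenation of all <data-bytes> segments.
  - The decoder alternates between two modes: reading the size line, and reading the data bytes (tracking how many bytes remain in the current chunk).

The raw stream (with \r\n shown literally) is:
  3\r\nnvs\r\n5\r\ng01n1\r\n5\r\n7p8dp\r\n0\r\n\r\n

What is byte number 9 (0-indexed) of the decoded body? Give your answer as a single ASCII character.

Chunk 1: stream[0..1]='3' size=0x3=3, data at stream[3..6]='nvs' -> body[0..3], body so far='nvs'
Chunk 2: stream[8..9]='5' size=0x5=5, data at stream[11..16]='g01n1' -> body[3..8], body so far='nvsg01n1'
Chunk 3: stream[18..19]='5' size=0x5=5, data at stream[21..26]='7p8dp' -> body[8..13], body so far='nvsg01n17p8dp'
Chunk 4: stream[28..29]='0' size=0 (terminator). Final body='nvsg01n17p8dp' (13 bytes)
Body byte 9 = 'p'

Answer: p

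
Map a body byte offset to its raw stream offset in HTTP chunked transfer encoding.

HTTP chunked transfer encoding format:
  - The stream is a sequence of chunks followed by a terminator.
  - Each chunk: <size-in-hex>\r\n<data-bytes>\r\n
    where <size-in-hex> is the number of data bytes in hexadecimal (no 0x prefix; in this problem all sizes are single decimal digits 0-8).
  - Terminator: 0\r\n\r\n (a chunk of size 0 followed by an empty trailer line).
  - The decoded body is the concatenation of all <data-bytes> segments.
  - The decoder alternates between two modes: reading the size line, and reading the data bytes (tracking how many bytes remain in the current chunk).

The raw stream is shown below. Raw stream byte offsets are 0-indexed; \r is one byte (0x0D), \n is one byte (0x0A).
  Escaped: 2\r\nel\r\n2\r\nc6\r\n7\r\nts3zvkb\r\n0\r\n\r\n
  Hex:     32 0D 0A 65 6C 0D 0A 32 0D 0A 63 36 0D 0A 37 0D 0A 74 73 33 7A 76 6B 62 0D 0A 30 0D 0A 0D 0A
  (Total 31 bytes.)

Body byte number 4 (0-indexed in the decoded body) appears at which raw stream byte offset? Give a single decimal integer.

Chunk 1: stream[0..1]='2' size=0x2=2, data at stream[3..5]='el' -> body[0..2], body so far='el'
Chunk 2: stream[7..8]='2' size=0x2=2, data at stream[10..12]='c6' -> body[2..4], body so far='elc6'
Chunk 3: stream[14..15]='7' size=0x7=7, data at stream[17..24]='ts3zvkb' -> body[4..11], body so far='elc6ts3zvkb'
Chunk 4: stream[26..27]='0' size=0 (terminator). Final body='elc6ts3zvkb' (11 bytes)
Body byte 4 at stream offset 17

Answer: 17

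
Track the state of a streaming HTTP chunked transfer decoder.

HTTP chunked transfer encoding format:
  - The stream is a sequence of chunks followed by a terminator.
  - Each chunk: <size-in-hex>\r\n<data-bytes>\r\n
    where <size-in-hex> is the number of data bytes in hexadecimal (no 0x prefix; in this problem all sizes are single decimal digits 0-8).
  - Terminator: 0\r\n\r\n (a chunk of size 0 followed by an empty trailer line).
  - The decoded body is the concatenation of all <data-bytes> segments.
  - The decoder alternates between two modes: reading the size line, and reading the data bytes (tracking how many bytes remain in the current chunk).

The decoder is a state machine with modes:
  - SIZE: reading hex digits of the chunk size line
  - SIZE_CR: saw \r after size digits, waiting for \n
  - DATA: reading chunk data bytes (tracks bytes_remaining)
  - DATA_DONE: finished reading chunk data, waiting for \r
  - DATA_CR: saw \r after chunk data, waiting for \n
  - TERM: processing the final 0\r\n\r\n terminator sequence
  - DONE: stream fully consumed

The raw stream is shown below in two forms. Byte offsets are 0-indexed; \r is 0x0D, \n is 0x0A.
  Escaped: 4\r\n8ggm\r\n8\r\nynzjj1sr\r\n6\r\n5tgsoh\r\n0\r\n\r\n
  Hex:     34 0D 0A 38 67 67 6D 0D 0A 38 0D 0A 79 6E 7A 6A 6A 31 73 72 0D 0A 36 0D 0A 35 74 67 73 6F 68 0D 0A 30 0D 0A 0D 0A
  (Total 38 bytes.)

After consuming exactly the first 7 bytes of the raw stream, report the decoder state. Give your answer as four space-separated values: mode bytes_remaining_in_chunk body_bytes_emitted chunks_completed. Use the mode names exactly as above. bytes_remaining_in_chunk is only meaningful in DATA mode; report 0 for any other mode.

Answer: DATA_DONE 0 4 0

Derivation:
Byte 0 = '4': mode=SIZE remaining=0 emitted=0 chunks_done=0
Byte 1 = 0x0D: mode=SIZE_CR remaining=0 emitted=0 chunks_done=0
Byte 2 = 0x0A: mode=DATA remaining=4 emitted=0 chunks_done=0
Byte 3 = '8': mode=DATA remaining=3 emitted=1 chunks_done=0
Byte 4 = 'g': mode=DATA remaining=2 emitted=2 chunks_done=0
Byte 5 = 'g': mode=DATA remaining=1 emitted=3 chunks_done=0
Byte 6 = 'm': mode=DATA_DONE remaining=0 emitted=4 chunks_done=0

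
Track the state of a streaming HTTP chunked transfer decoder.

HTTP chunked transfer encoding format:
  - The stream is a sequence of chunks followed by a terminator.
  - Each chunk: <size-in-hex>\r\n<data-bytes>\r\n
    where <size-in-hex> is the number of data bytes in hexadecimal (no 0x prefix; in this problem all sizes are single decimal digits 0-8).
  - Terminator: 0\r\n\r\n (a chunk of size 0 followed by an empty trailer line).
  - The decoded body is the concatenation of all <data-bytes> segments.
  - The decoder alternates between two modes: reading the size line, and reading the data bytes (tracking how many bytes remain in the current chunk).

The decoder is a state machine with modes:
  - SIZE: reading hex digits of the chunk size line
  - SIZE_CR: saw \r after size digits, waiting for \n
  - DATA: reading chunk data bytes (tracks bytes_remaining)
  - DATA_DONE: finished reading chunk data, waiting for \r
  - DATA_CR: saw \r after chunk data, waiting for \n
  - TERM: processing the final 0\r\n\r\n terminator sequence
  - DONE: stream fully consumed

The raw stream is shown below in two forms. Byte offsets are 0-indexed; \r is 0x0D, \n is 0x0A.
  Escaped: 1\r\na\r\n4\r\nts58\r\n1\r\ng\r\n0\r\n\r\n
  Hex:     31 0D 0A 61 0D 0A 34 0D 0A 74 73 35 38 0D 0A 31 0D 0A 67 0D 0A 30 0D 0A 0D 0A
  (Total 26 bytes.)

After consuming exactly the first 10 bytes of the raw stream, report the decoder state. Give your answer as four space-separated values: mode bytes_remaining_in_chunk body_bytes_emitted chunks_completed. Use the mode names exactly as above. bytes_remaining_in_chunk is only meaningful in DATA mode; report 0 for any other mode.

Byte 0 = '1': mode=SIZE remaining=0 emitted=0 chunks_done=0
Byte 1 = 0x0D: mode=SIZE_CR remaining=0 emitted=0 chunks_done=0
Byte 2 = 0x0A: mode=DATA remaining=1 emitted=0 chunks_done=0
Byte 3 = 'a': mode=DATA_DONE remaining=0 emitted=1 chunks_done=0
Byte 4 = 0x0D: mode=DATA_CR remaining=0 emitted=1 chunks_done=0
Byte 5 = 0x0A: mode=SIZE remaining=0 emitted=1 chunks_done=1
Byte 6 = '4': mode=SIZE remaining=0 emitted=1 chunks_done=1
Byte 7 = 0x0D: mode=SIZE_CR remaining=0 emitted=1 chunks_done=1
Byte 8 = 0x0A: mode=DATA remaining=4 emitted=1 chunks_done=1
Byte 9 = 't': mode=DATA remaining=3 emitted=2 chunks_done=1

Answer: DATA 3 2 1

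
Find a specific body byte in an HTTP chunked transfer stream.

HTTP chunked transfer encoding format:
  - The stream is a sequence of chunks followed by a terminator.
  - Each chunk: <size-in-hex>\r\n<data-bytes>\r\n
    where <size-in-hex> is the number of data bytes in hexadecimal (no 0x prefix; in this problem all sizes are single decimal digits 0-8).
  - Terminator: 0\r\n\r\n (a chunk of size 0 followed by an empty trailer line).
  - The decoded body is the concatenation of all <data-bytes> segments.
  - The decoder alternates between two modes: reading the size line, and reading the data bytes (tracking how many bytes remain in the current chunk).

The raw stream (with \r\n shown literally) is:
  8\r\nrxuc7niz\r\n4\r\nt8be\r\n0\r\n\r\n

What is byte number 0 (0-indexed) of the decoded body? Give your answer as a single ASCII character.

Chunk 1: stream[0..1]='8' size=0x8=8, data at stream[3..11]='rxuc7niz' -> body[0..8], body so far='rxuc7niz'
Chunk 2: stream[13..14]='4' size=0x4=4, data at stream[16..20]='t8be' -> body[8..12], body so far='rxuc7nizt8be'
Chunk 3: stream[22..23]='0' size=0 (terminator). Final body='rxuc7nizt8be' (12 bytes)
Body byte 0 = 'r'

Answer: r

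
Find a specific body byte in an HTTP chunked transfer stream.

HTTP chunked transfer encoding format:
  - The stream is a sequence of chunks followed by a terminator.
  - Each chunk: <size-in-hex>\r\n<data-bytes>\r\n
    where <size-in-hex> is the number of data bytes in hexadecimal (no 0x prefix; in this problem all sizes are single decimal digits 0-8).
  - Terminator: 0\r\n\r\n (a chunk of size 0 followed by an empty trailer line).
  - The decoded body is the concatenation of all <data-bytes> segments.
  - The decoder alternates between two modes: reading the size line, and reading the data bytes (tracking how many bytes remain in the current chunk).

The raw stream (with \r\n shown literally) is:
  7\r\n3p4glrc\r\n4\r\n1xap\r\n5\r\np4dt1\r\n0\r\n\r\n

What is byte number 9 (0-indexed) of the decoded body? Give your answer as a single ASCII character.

Chunk 1: stream[0..1]='7' size=0x7=7, data at stream[3..10]='3p4glrc' -> body[0..7], body so far='3p4glrc'
Chunk 2: stream[12..13]='4' size=0x4=4, data at stream[15..19]='1xap' -> body[7..11], body so far='3p4glrc1xap'
Chunk 3: stream[21..22]='5' size=0x5=5, data at stream[24..29]='p4dt1' -> body[11..16], body so far='3p4glrc1xapp4dt1'
Chunk 4: stream[31..32]='0' size=0 (terminator). Final body='3p4glrc1xapp4dt1' (16 bytes)
Body byte 9 = 'a'

Answer: a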